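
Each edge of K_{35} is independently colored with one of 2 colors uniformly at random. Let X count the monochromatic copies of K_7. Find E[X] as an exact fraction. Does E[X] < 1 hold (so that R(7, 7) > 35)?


E[X] = C(35, 7) · 2^{1 − 21} = 6724520 · 2^{−20} = 6724520/1048576.
As a reduced fraction: E[X] = 840565/131072 ≈ 6.41300.
Is E[X] < 1? NO.
Since E[X] ≥ 1, the first-moment bound is inconclusive at n = 35; it does NOT by itself certify R(7, 7) > 35.

E[X] = 840565/131072 ≈ 6.41300; E[X] ≥ 1; first-moment method inconclusive here.


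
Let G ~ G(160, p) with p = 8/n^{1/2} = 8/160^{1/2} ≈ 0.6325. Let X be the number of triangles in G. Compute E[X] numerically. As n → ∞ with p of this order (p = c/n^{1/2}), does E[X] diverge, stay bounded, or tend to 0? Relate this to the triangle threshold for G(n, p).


Number of potential triangles: C(160, 3) = 669920.
Each occurs with probability p³ ≈ (0.6325)³ ≈ 2.529822e-01.
By linearity: E[X] = C(160, 3)·p³ ≈ 669920 · 2.529822e-01 ≈ 169477.8440.
Since α = 1/2 < 1, p = c/n^{1/2} ≫ 1/n is above the triangle threshold p ~ 1/n. Asymptotically E[X] ~ (c³/6)·n^{3(1−α)} = (8³/6)·n^{1.5} → ∞; triangles are abundant w.h.p.

E[X] ≈ 169477.8440; in regime p = Θ(1/n^{1/2}) E[X] diverges (above the triangle threshold p ~ 1/n).


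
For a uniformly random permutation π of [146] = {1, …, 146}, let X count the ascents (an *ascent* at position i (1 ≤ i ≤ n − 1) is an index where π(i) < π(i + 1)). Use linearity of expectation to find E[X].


Write X = Σ X_I over i = 1, …, 145, with X_I the indicator of one ascent.
There are 145 indicators.
For each fixed i, the pair (π(i), π(i+1)) is a uniformly random ordered pair of distinct values from {1, …, 146}; by symmetry P[π(i) < π(i+1)] = 1/2.
By linearity: E[X] = 145 · (1/2) = (146 − 1) · (1/2) = 145/2 ≈ 72.50000.

E[X] = 145/2 = 72.50000.


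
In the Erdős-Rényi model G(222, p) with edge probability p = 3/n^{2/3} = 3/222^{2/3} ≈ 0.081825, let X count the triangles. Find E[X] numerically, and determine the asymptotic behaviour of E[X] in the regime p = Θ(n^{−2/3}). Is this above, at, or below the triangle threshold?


Number of potential triangles: C(222, 3) = 1798940.
Each occurs with probability p³ ≈ (0.081825)³ ≈ 5.4784514e-04.
By linearity: E[X] = C(222, 3)·p³ ≈ 1798940 · 5.4784514e-04 ≈ 985.54054.
Since α = 2/3 < 1, p = c/n^{2/3} ≫ 1/n is above the triangle threshold p ~ 1/n. Asymptotically E[X] ~ (c³/6)·n^{3(1−α)} = (3³/6)·n^{1} → ∞; triangles are abundant w.h.p.

E[X] ≈ 985.54054; in regime p = Θ(1/n^{2/3}) E[X] diverges (above the triangle threshold p ~ 1/n).


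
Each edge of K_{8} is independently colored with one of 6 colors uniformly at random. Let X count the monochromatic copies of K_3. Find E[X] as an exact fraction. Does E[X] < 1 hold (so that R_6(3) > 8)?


E[X] = C(8, 3) · 6^{1 − 3} = 56 · 6^{−2} = 56/36.
As a reduced fraction: E[X] = 14/9 ≈ 1.5556.
Is E[X] < 1? NO.
Since E[X] ≥ 1, the first-moment bound is inconclusive at n = 8; it does NOT by itself certify R_6(3) > 8.

E[X] = 14/9 ≈ 1.5556; E[X] ≥ 1; first-moment method inconclusive here.


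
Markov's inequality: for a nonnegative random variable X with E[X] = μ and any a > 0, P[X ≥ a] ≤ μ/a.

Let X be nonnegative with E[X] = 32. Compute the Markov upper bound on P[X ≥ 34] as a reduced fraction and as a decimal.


μ = E[X] = 32, a = 34.
Markov: P[X ≥ 34] ≤ μ/a = (32)/34 = 16/17.
Numerically: ≈ 0.941.
(Since a = 34 > μ = 32.000, the bound 16/17 is < 1 and informative.)

P[X ≥ 34] ≤ 16/17 ≈ 0.941.


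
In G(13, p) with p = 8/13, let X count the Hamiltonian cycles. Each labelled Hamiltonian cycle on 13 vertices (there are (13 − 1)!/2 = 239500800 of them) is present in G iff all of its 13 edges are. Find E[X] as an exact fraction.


K_13 has (13 − 1)!/2 = 239500800 labelled Hamiltonian cycles.
For each such Hamiltonian cycle H, let X_H = 1 if all 13 edges of H are present in G. Then P[X_H = 1] = p^{13} = (8/13)^{13} = 549755813888/302875106592253.
By linearity of expectation: E[X] = Σ_H E[X_H] = 239500800 · p^{13} = 239500800 · 549755813888/302875106592253 = 131666957230827110400/302875106592253.
Numerically: E[X] ≈ 4.3472e+05.

E[X] = 239500800 · (8/13)^{13} = 131666957230827110400/302875106592253 ≈ 4.3472e+05.


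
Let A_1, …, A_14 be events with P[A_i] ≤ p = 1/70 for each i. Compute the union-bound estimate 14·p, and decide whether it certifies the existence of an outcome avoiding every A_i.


Union bound: P[∪_{i=1}^{14} A_i] ≤ Σ_i P[A_i] ≤ 14·p = 14·(1/70) = 1/5.
Numerically: 1/5 ≈ 0.2000.
Is 1/5 < 1? YES.
Since P[∪ A_i] ≤ 1/5 < 1, the complement has P[∩ A_i^c] ≥ 1 − 1/5 = 4/5 > 0, so some outcome avoids every A_i.

14·p = 1/5 ≈ 0.2000; existence CERTIFIED by the union bound.


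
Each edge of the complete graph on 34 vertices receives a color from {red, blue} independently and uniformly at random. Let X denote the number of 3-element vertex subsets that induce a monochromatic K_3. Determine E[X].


Let X = Σ_S X_S over the C(34, 3) = 5984 subsets S of size 3, where X_S = 1 if the K_3 on S is monochromatic.
For a fixed S, the K_3 on S has C(3, 2) = 3 edges. P[all 3 edges red] = (1/2)^3, and likewise for blue, so P[monochromatic] = 2·(1/2)^3 = 2^{1 − 3} = 1/4.
By linearity of expectation: E[X] = C(34, 3) · 2^{1 − 3} = 5984 · 1/4 = 1496.
Numerically: E[X] ≈ 1496.000.

E[X] = C(34,3)·2^(1−C(3,2)) = 1496 ≈ 1496.000.


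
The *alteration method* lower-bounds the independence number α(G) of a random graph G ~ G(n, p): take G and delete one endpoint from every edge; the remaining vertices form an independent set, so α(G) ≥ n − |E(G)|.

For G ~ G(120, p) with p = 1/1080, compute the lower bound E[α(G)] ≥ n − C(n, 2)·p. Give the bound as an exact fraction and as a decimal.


E[|E(G)|] = C(120, 2)·p = 7140 · (1/1080) = 119/18.
E[α(G)] ≥ n − E[|E(G)|] = 120 − 119/18 = 2041/18.
Numerically: ≈ 113.388889.
(This is only a lower bound; the true E[α(G)] may be larger.)

E[α(G)] ≥ 2041/18 ≈ 113.388889.


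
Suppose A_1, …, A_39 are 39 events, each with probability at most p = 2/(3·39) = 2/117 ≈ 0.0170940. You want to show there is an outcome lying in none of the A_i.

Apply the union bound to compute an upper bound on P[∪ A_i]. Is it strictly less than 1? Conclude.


Union bound: P[∪_{i=1}^{39} A_i] ≤ Σ_i P[A_i] ≤ 39·p = 39·(2/117) = 2/3.
Numerically: 2/3 ≈ 0.6666667.
Is 2/3 < 1? YES.
Since P[∪ A_i] ≤ 2/3 < 1, the complement has P[∩ A_i^c] ≥ 1 − 2/3 = 1/3 > 0, so some outcome avoids every A_i.

39·p = 2/3 ≈ 0.6666667; existence CERTIFIED by the union bound.


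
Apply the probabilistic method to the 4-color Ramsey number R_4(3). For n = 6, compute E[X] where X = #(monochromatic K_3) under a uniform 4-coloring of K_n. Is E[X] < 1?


E[X] = C(6, 3) · 4^{1 − 3} = 20 · 4^{−2} = 20/16.
As a reduced fraction: E[X] = 5/4 ≈ 1.2500.
Is E[X] < 1? NO.
Since E[X] ≥ 1, the first-moment bound is inconclusive at n = 6; it does NOT by itself certify R_4(3) > 6.

E[X] = 5/4 ≈ 1.2500; E[X] ≥ 1; first-moment method inconclusive here.


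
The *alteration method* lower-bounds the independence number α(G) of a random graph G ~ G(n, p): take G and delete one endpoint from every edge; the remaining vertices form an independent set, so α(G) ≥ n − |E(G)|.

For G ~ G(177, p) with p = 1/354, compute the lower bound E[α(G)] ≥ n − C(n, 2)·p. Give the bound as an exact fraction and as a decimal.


E[|E(G)|] = C(177, 2)·p = 15576 · (1/354) = 44.
E[α(G)] ≥ n − E[|E(G)|] = 177 − 44 = 133.
Numerically: ≈ 133.0000.
(This is only a lower bound; the true E[α(G)] may be larger.)

E[α(G)] ≥ 133 ≈ 133.0000.


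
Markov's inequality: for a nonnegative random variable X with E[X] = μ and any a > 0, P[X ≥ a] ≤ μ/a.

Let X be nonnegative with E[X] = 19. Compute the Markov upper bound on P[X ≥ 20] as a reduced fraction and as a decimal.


μ = E[X] = 19, a = 20.
Markov: P[X ≥ 20] ≤ μ/a = (19)/20 = 19/20.
Numerically: ≈ 0.950000.
(Since a = 20 > μ = 19.000000, the bound 19/20 is < 1 and informative.)

P[X ≥ 20] ≤ 19/20 ≈ 0.950000.


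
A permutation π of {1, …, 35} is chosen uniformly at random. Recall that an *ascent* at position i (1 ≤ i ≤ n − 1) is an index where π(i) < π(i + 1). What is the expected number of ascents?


Write X = Σ X_I over i = 1, …, 34, with X_I the indicator of one ascent.
There are 34 indicators.
For each fixed i, the pair (π(i), π(i+1)) is a uniformly random ordered pair of distinct values from {1, …, 35}; by symmetry P[π(i) < π(i+1)] = 1/2.
By linearity: E[X] = 34 · (1/2) = (35 − 1) · (1/2) = 17 ≈ 17.00000.

E[X] = 17 = 17.00000.


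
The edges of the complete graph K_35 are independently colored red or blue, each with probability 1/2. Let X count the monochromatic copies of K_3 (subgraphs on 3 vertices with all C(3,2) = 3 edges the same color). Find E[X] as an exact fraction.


Let X = Σ_S X_S over the C(35, 3) = 6545 subsets S of size 3, where X_S = 1 if the K_3 on S is monochromatic.
For a fixed S, the K_3 on S has C(3, 2) = 3 edges. P[all 3 edges red] = (1/2)^3, and likewise for blue, so P[monochromatic] = 2·(1/2)^3 = 2^{1 − 3} = 1/4.
By linearity of expectation: E[X] = C(35, 3) · 2^{1 − 3} = 6545 · 1/4 = 6545/4.
Numerically: E[X] ≈ 1636.25000.

E[X] = C(35,3)·2^(1−C(3,2)) = 6545/4 ≈ 1636.25000.


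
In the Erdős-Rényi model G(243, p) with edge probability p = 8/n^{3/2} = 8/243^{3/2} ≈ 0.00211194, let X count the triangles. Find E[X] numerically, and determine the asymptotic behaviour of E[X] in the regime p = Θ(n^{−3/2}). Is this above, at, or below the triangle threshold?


Number of potential triangles: C(243, 3) = 2362041.
Each occurs with probability p³ ≈ (0.00211194)³ ≈ 9.41980104e-09.
By linearity: E[X] = C(243, 3)·p³ ≈ 2362041 · 9.41980104e-09 ≈ 0.022250.
Since α = 3/2 > 1, p = c/n^{3/2} = o(1/n) is below the triangle threshold p ~ 1/n. Asymptotically E[X] ~ (c³/6)·n^{3(1−α)} = (8³/6)·n^{-1.5} → 0, so by Markov's inequality G has no triangles w.h.p.

E[X] ≈ 0.022250; in regime p = Θ(1/n^{3/2}) E[X] tends to 0 (below the triangle threshold p ~ 1/n).


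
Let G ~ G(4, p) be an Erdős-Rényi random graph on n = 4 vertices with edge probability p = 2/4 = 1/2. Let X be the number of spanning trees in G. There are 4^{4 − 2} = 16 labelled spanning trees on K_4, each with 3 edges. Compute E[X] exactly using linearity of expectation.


K_4 has 4^{4 − 2} = 16 labelled spanning trees.
For each such spanning tree H, let X_H = 1 if all 3 edges of H are present in G. Then P[X_H = 1] = p^{3} = (1/2)^{3} = 1/8.
By linearity: E[X] = Σ_H E[X_H] = 16 · p^{3} = 16 · 1/8 = 2.
Numerically: E[X] ≈ 2.

E[X] = 16 · (1/2)^{3} = 2 ≈ 2.


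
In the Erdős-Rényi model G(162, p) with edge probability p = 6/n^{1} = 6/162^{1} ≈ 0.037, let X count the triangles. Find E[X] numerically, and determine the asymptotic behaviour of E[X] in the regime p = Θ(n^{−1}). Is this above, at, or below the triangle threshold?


Number of potential triangles: C(162, 3) = 695520.
Each occurs with probability p³ ≈ (0.037)³ ≈ 5.08053e-05.
By linearity: E[X] = C(162, 3)·p³ ≈ 695520 · 5.08053e-05 ≈ 35.336.
Here α = 1, so p = 6/n is exactly at the triangle threshold p ~ 1/n. Asymptotically E[X] → c³/6 = 6³/6 = 36 ≈ 36.000, a bounded constant. In this regime the triangle count is asymptotically Poisson(c³/6).

E[X] ≈ 35.336; in regime p = Θ(1/n^{1}) E[X] stays bounded (at the triangle threshold p ~ 1/n).


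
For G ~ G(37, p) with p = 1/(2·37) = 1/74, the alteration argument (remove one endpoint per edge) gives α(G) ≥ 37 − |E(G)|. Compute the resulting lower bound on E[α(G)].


E[|E(G)|] = C(37, 2)·p = 666 · (1/74) = 9.
E[α(G)] ≥ n − E[|E(G)|] = 37 − 9 = 28.
Numerically: ≈ 28.0000.
(This is only a lower bound; the true E[α(G)] may be larger.)

E[α(G)] ≥ 28 ≈ 28.0000.


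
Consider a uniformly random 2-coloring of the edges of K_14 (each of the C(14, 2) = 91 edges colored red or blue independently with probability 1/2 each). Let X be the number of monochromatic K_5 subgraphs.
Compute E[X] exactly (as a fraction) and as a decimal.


Let X = Σ_S X_S over the C(14, 5) = 2002 subsets S of size 5, where X_S = 1 if the K_5 on S is monochromatic.
For a fixed S, the K_5 on S has C(5, 2) = 10 edges. P[all 10 edges red] = (1/2)^10, and likewise for blue, so P[monochromatic] = 2·(1/2)^10 = 2^{1 − 10} = 1/512.
By linearity of expectation: E[X] = C(14, 5) · 2^{1 − 10} = 2002 · 1/512 = 1001/256.
Numerically: E[X] ≈ 3.910.

E[X] = C(14,5)·2^(1−C(5,2)) = 1001/256 ≈ 3.910.


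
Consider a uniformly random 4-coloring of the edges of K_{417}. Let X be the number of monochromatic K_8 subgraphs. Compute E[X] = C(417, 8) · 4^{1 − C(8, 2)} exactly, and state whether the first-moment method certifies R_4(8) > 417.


E[X] = C(417, 8) · 4^{1 − 28} = 21194845068522060 · 4^{−27} = 21194845068522060/18014398509481984.
As a reduced fraction: E[X] = 5298711267130515/4503599627370496 ≈ 1.1765502.
Is E[X] < 1? NO.
Since E[X] ≥ 1, the first-moment bound is inconclusive at n = 417; it does NOT by itself certify R_4(8) > 417.

E[X] = 5298711267130515/4503599627370496 ≈ 1.1765502; E[X] ≥ 1; first-moment method inconclusive here.


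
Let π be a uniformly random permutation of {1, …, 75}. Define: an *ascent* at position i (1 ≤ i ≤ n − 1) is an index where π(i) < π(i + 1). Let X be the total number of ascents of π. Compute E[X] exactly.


Write X = Σ X_I over i = 1, …, 74, with X_I the indicator of one ascent.
There are 74 indicators.
For each fixed i, the pair (π(i), π(i+1)) is a uniformly random ordered pair of distinct values from {1, …, 75}; by symmetry P[π(i) < π(i+1)] = 1/2.
By linearity: E[X] = 74 · (1/2) = (75 − 1) · (1/2) = 37 ≈ 37.000.

E[X] = 37 = 37.000.


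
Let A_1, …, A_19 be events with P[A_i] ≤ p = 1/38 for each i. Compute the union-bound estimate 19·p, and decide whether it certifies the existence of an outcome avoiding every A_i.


Union bound: P[∪_{i=1}^{19} A_i] ≤ Σ_i P[A_i] ≤ 19·p = 19·(1/38) = 1/2.
Numerically: 1/2 ≈ 0.5000.
Is 1/2 < 1? YES.
Since P[∪ A_i] ≤ 1/2 < 1, the complement has P[∩ A_i^c] ≥ 1 − 1/2 = 1/2 > 0, so some outcome avoids every A_i.

19·p = 1/2 ≈ 0.5000; existence CERTIFIED by the union bound.


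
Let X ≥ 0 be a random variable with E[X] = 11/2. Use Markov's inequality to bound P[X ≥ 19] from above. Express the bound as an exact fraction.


μ = E[X] = 11/2, a = 19.
Markov: P[X ≥ 19] ≤ μ/a = (11/2)/19 = 11/38.
Numerically: ≈ 0.289.
(Since a = 19 > μ = 5.500, the bound 11/38 is < 1 and informative.)

P[X ≥ 19] ≤ 11/38 ≈ 0.289.


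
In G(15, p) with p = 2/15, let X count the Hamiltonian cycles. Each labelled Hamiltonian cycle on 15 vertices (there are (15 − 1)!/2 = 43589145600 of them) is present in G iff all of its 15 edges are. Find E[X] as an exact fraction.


K_15 has (15 − 1)!/2 = 43589145600 labelled Hamiltonian cycles.
For each such Hamiltonian cycle H, let X_H = 1 if all 15 edges of H are present in G. Then P[X_H = 1] = p^{15} = (2/15)^{15} = 32768/437893890380859375.
By linearity of expectation: E[X] = Σ_H E[X_H] = 43589145600 · p^{15} = 43589145600 · 32768/437893890380859375 = 235115905024/72081298828125.
Numerically: E[X] ≈ 0.00326.

E[X] = 43589145600 · (2/15)^{15} = 235115905024/72081298828125 ≈ 0.00326.


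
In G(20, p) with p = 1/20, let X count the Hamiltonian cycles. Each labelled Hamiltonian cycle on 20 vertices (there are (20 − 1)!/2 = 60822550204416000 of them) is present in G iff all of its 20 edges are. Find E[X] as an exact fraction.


K_20 has (20 − 1)!/2 = 60822550204416000 labelled Hamiltonian cycles.
For each such Hamiltonian cycle H, let X_H = 1 if all 20 edges of H are present in G. Then P[X_H = 1] = p^{20} = (1/20)^{20} = 1/104857600000000000000000000.
Summing the indicators: E[X] = Σ_H E[X_H] = 60822550204416000 · p^{20} = 60822550204416000 · 1/104857600000000000000000000 = 14849255421/25600000000000000000.
Numerically: E[X] ≈ 5.80049e-10.

E[X] = 60822550204416000 · (1/20)^{20} = 14849255421/25600000000000000000 ≈ 5.80049e-10.


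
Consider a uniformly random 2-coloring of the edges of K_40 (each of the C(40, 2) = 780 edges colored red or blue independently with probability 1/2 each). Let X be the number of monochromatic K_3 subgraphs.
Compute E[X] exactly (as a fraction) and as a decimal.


Let X = Σ_S X_S over the C(40, 3) = 9880 subsets S of size 3, where X_S = 1 if the K_3 on S is monochromatic.
For a fixed S, the K_3 on S has C(3, 2) = 3 edges. P[all 3 edges red] = (1/2)^3, and likewise for blue, so P[monochromatic] = 2·(1/2)^3 = 2^{1 − 3} = 1/4.
By linearity of expectation: E[X] = C(40, 3) · 2^{1 − 3} = 9880 · 1/4 = 2470.
Numerically: E[X] ≈ 2470.000000.

E[X] = C(40,3)·2^(1−C(3,2)) = 2470 ≈ 2470.000000.


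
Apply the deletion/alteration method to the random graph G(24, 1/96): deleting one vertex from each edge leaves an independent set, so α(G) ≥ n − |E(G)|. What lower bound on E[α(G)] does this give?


E[|E(G)|] = C(24, 2)·p = 276 · (1/96) = 23/8.
E[α(G)] ≥ n − E[|E(G)|] = 24 − 23/8 = 169/8.
Numerically: ≈ 21.125.
(This is only a lower bound; the true E[α(G)] may be larger.)

E[α(G)] ≥ 169/8 ≈ 21.125.


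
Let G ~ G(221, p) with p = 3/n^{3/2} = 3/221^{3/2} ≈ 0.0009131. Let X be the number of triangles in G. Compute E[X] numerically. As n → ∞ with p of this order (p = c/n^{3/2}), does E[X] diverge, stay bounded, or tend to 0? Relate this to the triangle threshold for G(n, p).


Number of potential triangles: C(221, 3) = 1774630.
Each occurs with probability p³ ≈ (0.0009131)³ ≈ 7.613749e-10.
By linearity: E[X] = C(221, 3)·p³ ≈ 1774630 · 7.613749e-10 ≈ 0.0014.
Since α = 3/2 > 1, p = c/n^{3/2} = o(1/n) is below the triangle threshold p ~ 1/n. Asymptotically E[X] ~ (c³/6)·n^{3(1−α)} = (3³/6)·n^{-1.5} → 0, so by Markov's inequality G has no triangles w.h.p.

E[X] ≈ 0.0014; in regime p = Θ(1/n^{3/2}) E[X] tends to 0 (below the triangle threshold p ~ 1/n).


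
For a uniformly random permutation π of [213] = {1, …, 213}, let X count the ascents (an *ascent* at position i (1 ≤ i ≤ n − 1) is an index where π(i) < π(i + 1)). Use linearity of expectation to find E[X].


Write X = Σ X_I over i = 1, …, 212, with X_I the indicator of one ascent.
There are 212 indicators.
For each fixed i, the pair (π(i), π(i+1)) is a uniformly random ordered pair of distinct values from {1, …, 213}; by symmetry P[π(i) < π(i+1)] = 1/2.
By linearity: E[X] = 212 · (1/2) = (213 − 1) · (1/2) = 106 ≈ 106.0000.

E[X] = 106 = 106.0000.


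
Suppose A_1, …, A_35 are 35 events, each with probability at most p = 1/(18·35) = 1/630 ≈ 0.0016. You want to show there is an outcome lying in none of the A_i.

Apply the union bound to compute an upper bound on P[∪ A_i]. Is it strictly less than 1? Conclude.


Union bound: P[∪_{i=1}^{35} A_i] ≤ Σ_i P[A_i] ≤ 35·p = 35·(1/630) = 1/18.
Numerically: 1/18 ≈ 0.0556.
Is 1/18 < 1? YES.
Since P[∪ A_i] ≤ 1/18 < 1, the complement has P[∩ A_i^c] ≥ 1 − 1/18 = 17/18 > 0, so some outcome avoids every A_i.

35·p = 1/18 ≈ 0.0556; existence CERTIFIED by the union bound.


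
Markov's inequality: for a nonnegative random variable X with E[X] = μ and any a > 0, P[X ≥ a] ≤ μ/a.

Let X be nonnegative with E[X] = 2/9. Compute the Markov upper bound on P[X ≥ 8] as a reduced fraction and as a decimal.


μ = E[X] = 2/9, a = 8.
Markov: P[X ≥ 8] ≤ μ/a = (2/9)/8 = 1/36.
Numerically: ≈ 0.028.
(Since a = 8 > μ = 0.222, the bound 1/36 is < 1 and informative.)

P[X ≥ 8] ≤ 1/36 ≈ 0.028.


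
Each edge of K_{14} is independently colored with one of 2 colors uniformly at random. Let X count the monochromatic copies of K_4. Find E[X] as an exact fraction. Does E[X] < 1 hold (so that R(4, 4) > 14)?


E[X] = C(14, 4) · 2^{1 − 6} = 1001 · 2^{−5} = 1001/32.
As a reduced fraction: E[X] = 1001/32 ≈ 31.281250.
Is E[X] < 1? NO.
Since E[X] ≥ 1, the first-moment bound is inconclusive at n = 14; it does NOT by itself certify R(4, 4) > 14.

E[X] = 1001/32 ≈ 31.281250; E[X] ≥ 1; first-moment method inconclusive here.


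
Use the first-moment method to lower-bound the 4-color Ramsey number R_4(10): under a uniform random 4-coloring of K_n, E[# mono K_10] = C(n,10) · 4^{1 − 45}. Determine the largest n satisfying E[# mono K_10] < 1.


We need C(n, 10) · 4^{1 − 45} < 1, i.e. C(n, 10) < 4^{45 − 1} = 309485009821345068724781056.
Check values of n near the boundary:
  n = 2022: C(2022, 10) = 307870445231474093395937796; 307870445231474093395937796 < 309485009821345068724781056? YES
  n = 2023: C(2023, 10) = 309399856285778485315440716; 309399856285778485315440716 < 309485009821345068724781056? YES
  n = 2024: C(2024, 10) = 310936101848269937576192656; 310936101848269937576192656 < 309485009821345068724781056? NO
The largest n with C(n, 10) < 309485009821345068724781056 is n = 2023 (where E[X] = 77349964071444621328860179/77371252455336267181195264 ≈ 0.999725). Hence R_4(10) > 2023, i.e. R_4(10) ≥ 2024.

Largest n = 2023; hence R_4(10) > 2023.


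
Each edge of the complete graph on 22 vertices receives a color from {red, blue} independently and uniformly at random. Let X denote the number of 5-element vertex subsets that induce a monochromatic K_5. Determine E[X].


Let X = Σ_S X_S over the C(22, 5) = 26334 subsets S of size 5, where X_S = 1 if the K_5 on S is monochromatic.
For a fixed S, the K_5 on S has C(5, 2) = 10 edges. P[all 10 edges red] = (1/2)^10, and likewise for blue, so P[monochromatic] = 2·(1/2)^10 = 2^{1 − 10} = 1/512.
Summing: E[X] = C(22, 5) · 2^{1 − 10} = 26334 · 1/512 = 13167/256.
Numerically: E[X] ≈ 51.434.

E[X] = C(22,5)·2^(1−C(5,2)) = 13167/256 ≈ 51.434.


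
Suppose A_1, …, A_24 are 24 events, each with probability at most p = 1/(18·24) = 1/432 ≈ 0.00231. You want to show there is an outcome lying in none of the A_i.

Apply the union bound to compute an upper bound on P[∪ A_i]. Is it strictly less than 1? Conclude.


Union bound: P[∪_{i=1}^{24} A_i] ≤ Σ_i P[A_i] ≤ 24·p = 24·(1/432) = 1/18.
Numerically: 1/18 ≈ 0.05556.
Is 1/18 < 1? YES.
Since P[∪ A_i] ≤ 1/18 < 1, the complement has P[∩ A_i^c] ≥ 1 − 1/18 = 17/18 > 0, so some outcome avoids every A_i.

24·p = 1/18 ≈ 0.05556; existence CERTIFIED by the union bound.


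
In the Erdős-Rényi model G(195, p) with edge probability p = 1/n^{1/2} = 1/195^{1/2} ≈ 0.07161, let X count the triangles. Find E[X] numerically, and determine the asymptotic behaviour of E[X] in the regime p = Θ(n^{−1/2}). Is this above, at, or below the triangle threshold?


Number of potential triangles: C(195, 3) = 1216865.
Each occurs with probability p³ ≈ (0.07161)³ ≈ 3.672384e-04.
By linearity: E[X] = C(195, 3)·p³ ≈ 1216865 · 3.672384e-04 ≈ 446.8796.
Since α = 1/2 < 1, p = c/n^{1/2} ≫ 1/n is above the triangle threshold p ~ 1/n. Asymptotically E[X] ~ (c³/6)·n^{3(1−α)} = (1³/6)·n^{1.5} → ∞; triangles are abundant w.h.p.

E[X] ≈ 446.8796; in regime p = Θ(1/n^{1/2}) E[X] diverges (above the triangle threshold p ~ 1/n).


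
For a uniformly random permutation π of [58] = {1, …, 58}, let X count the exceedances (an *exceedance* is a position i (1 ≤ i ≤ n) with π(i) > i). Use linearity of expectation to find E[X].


Write X = Σ_{i=1}^{58} X_i, where X_i = 1_{π(i) > i}.
For each fixed i, π(i) is uniform over {1, …, 58} (marginal of a uniform permutation), so P[π(i) > i] = (n − i)/n. Summing: Σ_{i=1}^{58} (n − i)/n = (0 + 1 + … + 57)/58 = 58(58 − 1)/(2·58) = (58 − 1)/2.
Hence E[X] = Σ_{i=1}^{58} (58 − i)/58 = 57/2 ≈ 28.5000.

E[X] = 57/2 = 28.5000.


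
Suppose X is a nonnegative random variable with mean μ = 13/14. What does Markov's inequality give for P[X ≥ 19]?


μ = E[X] = 13/14, a = 19.
Markov: P[X ≥ 19] ≤ μ/a = (13/14)/19 = 13/266.
Numerically: ≈ 0.0489.
(Since a = 19 > μ = 0.9286, the bound 13/266 is < 1 and informative.)

P[X ≥ 19] ≤ 13/266 ≈ 0.0489.


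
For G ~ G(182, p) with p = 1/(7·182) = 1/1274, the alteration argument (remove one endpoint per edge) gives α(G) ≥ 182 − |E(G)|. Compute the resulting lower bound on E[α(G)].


E[|E(G)|] = C(182, 2)·p = 16471 · (1/1274) = 181/14.
E[α(G)] ≥ n − E[|E(G)|] = 182 − 181/14 = 2367/14.
Numerically: ≈ 169.071.
(This is only a lower bound; the true E[α(G)] may be larger.)

E[α(G)] ≥ 2367/14 ≈ 169.071.


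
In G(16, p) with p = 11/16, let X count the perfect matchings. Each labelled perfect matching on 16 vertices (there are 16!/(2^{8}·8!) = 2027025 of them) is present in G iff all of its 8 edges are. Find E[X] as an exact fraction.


K_16 has 16!/(2^{8}·8!) = 2027025 labelled perfect matchings.
For each such perfect matching H, let X_H = 1 if all 8 edges of H are present in G. Then P[X_H = 1] = p^{8} = (11/16)^{8} = 214358881/4294967296.
Summing the indicators: E[X] = Σ_H E[X_H] = 2027025 · p^{8} = 2027025 · 214358881/4294967296 = 434510810759025/4294967296.
Numerically: E[X] ≈ 101167.

E[X] = 2027025 · (11/16)^{8} = 434510810759025/4294967296 ≈ 101167.


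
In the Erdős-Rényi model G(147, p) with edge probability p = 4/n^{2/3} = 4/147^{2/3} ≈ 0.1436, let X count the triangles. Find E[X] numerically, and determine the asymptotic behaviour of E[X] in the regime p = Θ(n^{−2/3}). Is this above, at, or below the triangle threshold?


Number of potential triangles: C(147, 3) = 518665.
Each occurs with probability p³ ≈ (0.1436)³ ≈ 2.961729e-03.
By linearity: E[X] = C(147, 3)·p³ ≈ 518665 · 2.961729e-03 ≈ 1536.1451.
Since α = 2/3 < 1, p = c/n^{2/3} ≫ 1/n is above the triangle threshold p ~ 1/n. Asymptotically E[X] ~ (c³/6)·n^{3(1−α)} = (4³/6)·n^{1} → ∞; triangles are abundant w.h.p.

E[X] ≈ 1536.1451; in regime p = Θ(1/n^{2/3}) E[X] diverges (above the triangle threshold p ~ 1/n).


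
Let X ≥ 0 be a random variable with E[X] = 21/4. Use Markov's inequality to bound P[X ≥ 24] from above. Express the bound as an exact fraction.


μ = E[X] = 21/4, a = 24.
Markov: P[X ≥ 24] ≤ μ/a = (21/4)/24 = 7/32.
Numerically: ≈ 0.2188.
(Since a = 24 > μ = 5.2500, the bound 7/32 is < 1 and informative.)

P[X ≥ 24] ≤ 7/32 ≈ 0.2188.


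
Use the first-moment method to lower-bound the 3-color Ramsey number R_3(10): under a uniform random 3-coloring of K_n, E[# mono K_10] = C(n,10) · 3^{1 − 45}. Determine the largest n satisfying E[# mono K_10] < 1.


We need C(n, 10) · 3^{1 − 45} < 1, i.e. C(n, 10) < 3^{45 − 1} = 984770902183611232881.
Check values of n near the boundary:
  n = 571: C(571, 10) = 937951290893172842001; 937951290893172842001 < 984770902183611232881? YES
  n = 572: C(572, 10) = 954640815642161682606; 954640815642161682606 < 984770902183611232881? YES
  n = 573: C(573, 10) = 971597135635805762226; 971597135635805762226 < 984770902183611232881? YES
  n = 574: C(574, 10) = 988824035203816502691; 988824035203816502691 < 984770902183611232881? NO
  n = 575: C(575, 10) = 1006325345561406175305; 1006325345561406175305 < 984770902183611232881? NO
  n = 576: C(576, 10) = 1024104945306307344480; 1024104945306307344480 < 984770902183611232881? NO
The largest n with C(n, 10) < 984770902183611232881 is n = 573 (where E[X] = 35985079097622435638/36472996377170786403 ≈ 0.98662). Hence R_3(10) > 573, i.e. R_3(10) ≥ 574.

Largest n = 573; hence R_3(10) > 573.


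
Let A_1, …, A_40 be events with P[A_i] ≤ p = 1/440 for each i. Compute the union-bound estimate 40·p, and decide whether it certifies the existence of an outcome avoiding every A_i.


Union bound: P[∪_{i=1}^{40} A_i] ≤ Σ_i P[A_i] ≤ 40·p = 40·(1/440) = 1/11.
Numerically: 1/11 ≈ 0.09091.
Is 1/11 < 1? YES.
Since P[∪ A_i] ≤ 1/11 < 1, the complement has P[∩ A_i^c] ≥ 1 − 1/11 = 10/11 > 0, so some outcome avoids every A_i.

40·p = 1/11 ≈ 0.09091; existence CERTIFIED by the union bound.


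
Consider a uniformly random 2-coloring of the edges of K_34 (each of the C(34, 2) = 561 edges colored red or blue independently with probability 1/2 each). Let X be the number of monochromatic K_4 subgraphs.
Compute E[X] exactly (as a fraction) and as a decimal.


Let X = Σ_S X_S over the C(34, 4) = 46376 subsets S of size 4, where X_S = 1 if the K_4 on S is monochromatic.
For a fixed S, the K_4 on S has C(4, 2) = 6 edges. P[all 6 edges red] = (1/2)^6, and likewise for blue, so P[monochromatic] = 2·(1/2)^6 = 2^{1 − 6} = 1/32.
By linearity of expectation: E[X] = C(34, 4) · 2^{1 − 6} = 46376 · 1/32 = 5797/4.
Numerically: E[X] ≈ 1449.250.

E[X] = C(34,4)·2^(1−C(4,2)) = 5797/4 ≈ 1449.250.


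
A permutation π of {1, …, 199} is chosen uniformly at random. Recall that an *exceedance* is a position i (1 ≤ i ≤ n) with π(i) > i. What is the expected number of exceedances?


Write X = Σ_{i=1}^{199} X_i, where X_i = 1_{π(i) > i}.
For each fixed i, π(i) is uniform over {1, …, 199} (marginal of a uniform permutation), so P[π(i) > i] = (n − i)/n. Summing: Σ_{i=1}^{199} (n − i)/n = (0 + 1 + … + 198)/199 = 199(199 − 1)/(2·199) = (199 − 1)/2.
Hence E[X] = Σ_{i=1}^{199} (199 − i)/199 = 99 ≈ 99.000000.

E[X] = 99 = 99.000000.


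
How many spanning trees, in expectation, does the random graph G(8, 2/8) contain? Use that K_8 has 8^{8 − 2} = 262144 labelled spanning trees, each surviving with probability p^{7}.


K_8 has 8^{8 − 2} = 262144 labelled spanning trees.
For each such spanning tree H, let X_H = 1 if all 7 edges of H are present in G. Then P[X_H = 1] = p^{7} = (1/4)^{7} = 1/16384.
By linearity: E[X] = Σ_H E[X_H] = 262144 · p^{7} = 262144 · 1/16384 = 16.
Numerically: E[X] ≈ 16.

E[X] = 262144 · (1/4)^{7} = 16 ≈ 16.


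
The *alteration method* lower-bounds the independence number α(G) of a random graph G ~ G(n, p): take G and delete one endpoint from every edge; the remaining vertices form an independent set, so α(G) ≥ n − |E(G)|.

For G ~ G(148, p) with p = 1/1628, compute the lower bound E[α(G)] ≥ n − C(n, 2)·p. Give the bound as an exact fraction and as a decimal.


E[|E(G)|] = C(148, 2)·p = 10878 · (1/1628) = 147/22.
E[α(G)] ≥ n − E[|E(G)|] = 148 − 147/22 = 3109/22.
Numerically: ≈ 141.318182.
(This is only a lower bound; the true E[α(G)] may be larger.)

E[α(G)] ≥ 3109/22 ≈ 141.318182.


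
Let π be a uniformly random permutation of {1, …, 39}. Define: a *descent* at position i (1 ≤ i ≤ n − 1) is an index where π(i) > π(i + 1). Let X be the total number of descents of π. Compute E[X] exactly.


Write X = Σ X_I over i = 1, …, 38, with X_I the indicator of one descent.
There are 38 indicators.
For each fixed i, the pair (π(i), π(i+1)) is a uniformly random ordered pair of distinct values from {1, …, 39}; by symmetry P[π(i) > π(i+1)] = 1/2.
By linearity: E[X] = 38 · (1/2) = (39 − 1) · (1/2) = 19 ≈ 19.0000.

E[X] = 19 = 19.0000.


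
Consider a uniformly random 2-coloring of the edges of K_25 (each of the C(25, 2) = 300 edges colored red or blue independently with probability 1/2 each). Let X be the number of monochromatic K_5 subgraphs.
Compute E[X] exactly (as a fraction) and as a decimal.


Let X = Σ_S X_S over the C(25, 5) = 53130 subsets S of size 5, where X_S = 1 if the K_5 on S is monochromatic.
For a fixed S, the K_5 on S has C(5, 2) = 10 edges. P[all 10 edges red] = (1/2)^10, and likewise for blue, so P[monochromatic] = 2·(1/2)^10 = 2^{1 − 10} = 1/512.
By linearity of expectation: E[X] = C(25, 5) · 2^{1 − 10} = 53130 · 1/512 = 26565/256.
Numerically: E[X] ≈ 103.769531.

E[X] = C(25,5)·2^(1−C(5,2)) = 26565/256 ≈ 103.769531.


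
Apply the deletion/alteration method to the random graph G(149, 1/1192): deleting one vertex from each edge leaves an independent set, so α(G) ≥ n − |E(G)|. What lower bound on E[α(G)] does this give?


E[|E(G)|] = C(149, 2)·p = 11026 · (1/1192) = 37/4.
E[α(G)] ≥ n − E[|E(G)|] = 149 − 37/4 = 559/4.
Numerically: ≈ 139.750.
(This is only a lower bound; the true E[α(G)] may be larger.)

E[α(G)] ≥ 559/4 ≈ 139.750.


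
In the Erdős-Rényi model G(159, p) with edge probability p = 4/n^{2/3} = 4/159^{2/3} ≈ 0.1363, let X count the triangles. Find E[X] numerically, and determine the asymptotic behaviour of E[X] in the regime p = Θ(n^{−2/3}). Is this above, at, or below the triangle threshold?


Number of potential triangles: C(159, 3) = 657359.
Each occurs with probability p³ ≈ (0.1363)³ ≈ 2.531545e-03.
By linearity: E[X] = C(159, 3)·p³ ≈ 657359 · 2.531545e-03 ≈ 1664.1342.
Since α = 2/3 < 1, p = c/n^{2/3} ≫ 1/n is above the triangle threshold p ~ 1/n. Asymptotically E[X] ~ (c³/6)·n^{3(1−α)} = (4³/6)·n^{1} → ∞; triangles are abundant w.h.p.

E[X] ≈ 1664.1342; in regime p = Θ(1/n^{2/3}) E[X] diverges (above the triangle threshold p ~ 1/n).


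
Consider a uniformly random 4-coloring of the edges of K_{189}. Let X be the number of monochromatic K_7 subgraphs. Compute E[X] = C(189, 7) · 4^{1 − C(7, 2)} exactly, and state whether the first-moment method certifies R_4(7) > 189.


E[X] = C(189, 7) · 4^{1 − 21} = 1527510868092 · 4^{−20} = 1527510868092/1099511627776.
As a reduced fraction: E[X] = 381877717023/274877906944 ≈ 1.389263.
Is E[X] < 1? NO.
Since E[X] ≥ 1, the first-moment bound is inconclusive at n = 189; it does NOT by itself certify R_4(7) > 189.

E[X] = 381877717023/274877906944 ≈ 1.389263; E[X] ≥ 1; first-moment method inconclusive here.


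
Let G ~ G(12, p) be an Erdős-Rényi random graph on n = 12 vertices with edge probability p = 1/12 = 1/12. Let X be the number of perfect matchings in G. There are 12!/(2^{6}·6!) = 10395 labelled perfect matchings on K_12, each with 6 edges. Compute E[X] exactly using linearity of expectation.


K_12 has 12!/(2^{6}·6!) = 10395 labelled perfect matchings.
For each such perfect matching H, let X_H = 1 if all 6 edges of H are present in G. Then P[X_H = 1] = p^{6} = (1/12)^{6} = 1/2985984.
By linearity of expectation: E[X] = Σ_H E[X_H] = 10395 · p^{6} = 10395 · 1/2985984 = 385/110592.
Numerically: E[X] ≈ 0.003481.

E[X] = 10395 · (1/12)^{6} = 385/110592 ≈ 0.003481.


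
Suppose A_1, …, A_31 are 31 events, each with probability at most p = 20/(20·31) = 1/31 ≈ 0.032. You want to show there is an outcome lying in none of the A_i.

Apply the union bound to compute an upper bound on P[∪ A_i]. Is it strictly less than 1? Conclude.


Union bound: P[∪_{i=1}^{31} A_i] ≤ Σ_i P[A_i] ≤ 31·p = 31·(1/31) = 1.
Numerically: 1 ≈ 1.000.
Is 1 < 1? NO.
Since the bound 1 is ≥ 1, the union bound is uninformative here; it does NOT by itself certify existence.

31·p = 1 ≈ 1.000; existence NOT certified by the union bound.


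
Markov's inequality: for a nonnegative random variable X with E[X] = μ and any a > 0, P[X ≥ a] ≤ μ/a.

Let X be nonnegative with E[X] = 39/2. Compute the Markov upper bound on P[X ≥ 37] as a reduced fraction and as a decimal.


μ = E[X] = 39/2, a = 37.
Markov: P[X ≥ 37] ≤ μ/a = (39/2)/37 = 39/74.
Numerically: ≈ 0.527.
(Since a = 37 > μ = 19.500, the bound 39/74 is < 1 and informative.)

P[X ≥ 37] ≤ 39/74 ≈ 0.527.


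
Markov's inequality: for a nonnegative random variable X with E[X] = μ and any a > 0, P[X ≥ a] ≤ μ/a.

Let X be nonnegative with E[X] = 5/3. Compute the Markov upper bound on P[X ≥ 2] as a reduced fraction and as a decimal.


μ = E[X] = 5/3, a = 2.
Markov: P[X ≥ 2] ≤ μ/a = (5/3)/2 = 5/6.
Numerically: ≈ 0.833.
(Since a = 2 > μ = 1.667, the bound 5/6 is < 1 and informative.)

P[X ≥ 2] ≤ 5/6 ≈ 0.833.


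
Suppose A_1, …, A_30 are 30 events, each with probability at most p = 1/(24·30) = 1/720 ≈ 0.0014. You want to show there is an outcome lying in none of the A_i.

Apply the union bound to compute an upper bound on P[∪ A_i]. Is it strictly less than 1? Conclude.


Union bound: P[∪_{i=1}^{30} A_i] ≤ Σ_i P[A_i] ≤ 30·p = 30·(1/720) = 1/24.
Numerically: 1/24 ≈ 0.0417.
Is 1/24 < 1? YES.
Since P[∪ A_i] ≤ 1/24 < 1, the complement has P[∩ A_i^c] ≥ 1 − 1/24 = 23/24 > 0, so some outcome avoids every A_i.

30·p = 1/24 ≈ 0.0417; existence CERTIFIED by the union bound.


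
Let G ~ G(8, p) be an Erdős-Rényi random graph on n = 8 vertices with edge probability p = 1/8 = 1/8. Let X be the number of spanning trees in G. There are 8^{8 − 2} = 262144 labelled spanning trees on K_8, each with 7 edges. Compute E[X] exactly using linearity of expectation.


K_8 has 8^{8 − 2} = 262144 labelled spanning trees.
For each such spanning tree H, let X_H = 1 if all 7 edges of H are present in G. Then P[X_H = 1] = p^{7} = (1/8)^{7} = 1/2097152.
By linearity: E[X] = Σ_H E[X_H] = 262144 · p^{7} = 262144 · 1/2097152 = 1/8.
Numerically: E[X] ≈ 0.125.

E[X] = 262144 · (1/8)^{7} = 1/8 ≈ 0.125.


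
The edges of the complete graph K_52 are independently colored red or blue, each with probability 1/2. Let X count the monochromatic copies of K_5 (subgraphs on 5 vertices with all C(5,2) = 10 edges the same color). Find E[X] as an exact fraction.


Let X = Σ_S X_S over the C(52, 5) = 2598960 subsets S of size 5, where X_S = 1 if the K_5 on S is monochromatic.
For a fixed S, the K_5 on S has C(5, 2) = 10 edges. P[all 10 edges red] = (1/2)^10, and likewise for blue, so P[monochromatic] = 2·(1/2)^10 = 2^{1 − 10} = 1/512.
Summing: E[X] = C(52, 5) · 2^{1 − 10} = 2598960 · 1/512 = 162435/32.
Numerically: E[X] ≈ 5076.09375.

E[X] = C(52,5)·2^(1−C(5,2)) = 162435/32 ≈ 5076.09375.


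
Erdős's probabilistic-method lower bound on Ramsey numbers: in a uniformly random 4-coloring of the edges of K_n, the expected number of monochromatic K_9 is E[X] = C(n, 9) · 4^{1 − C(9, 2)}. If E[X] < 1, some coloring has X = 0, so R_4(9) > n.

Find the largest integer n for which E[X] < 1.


We need C(n, 9) · 4^{1 − 36} < 1, i.e. C(n, 9) < 4^{36 − 1} = 1180591620717411303424.
Check values of n near the boundary:
  n = 910: C(910, 9) = 1133378248346922788210; 1133378248346922788210 < 1180591620717411303424? YES
  n = 911: C(911, 9) = 1144686900492291197405; 1144686900492291197405 < 1180591620717411303424? YES
  n = 912: C(912, 9) = 1156095740032081475120; 1156095740032081475120 < 1180591620717411303424? YES
  n = 913: C(913, 9) = 1167605542753639808390; 1167605542753639808390 < 1180591620717411303424? YES
  n = 914: C(914, 9) = 1179217089587653905932; 1179217089587653905932 < 1180591620717411303424? YES
  n = 915: C(915, 9) = 1190931166636537885130; 1190931166636537885130 < 1180591620717411303424? NO
  n = 916: C(916, 9) = 1202748565202942340440; 1202748565202942340440 < 1180591620717411303424? NO
  n = 917: C(917, 9) = 1214670081818390006810; 1214670081818390006810 < 1180591620717411303424? NO
The largest n with C(n, 9) < 1180591620717411303424 is n = 914 (where E[X] = 294804272396913476483/295147905179352825856 ≈ 0.998836). Hence R_4(9) > 914, i.e. R_4(9) ≥ 915.

Largest n = 914; hence R_4(9) > 914.


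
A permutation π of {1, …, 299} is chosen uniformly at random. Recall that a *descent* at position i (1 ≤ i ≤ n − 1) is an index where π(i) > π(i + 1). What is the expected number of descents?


Write X = Σ X_I over i = 1, …, 298, with X_I the indicator of one descent.
There are 298 indicators.
For each fixed i, the pair (π(i), π(i+1)) is a uniformly random ordered pair of distinct values from {1, …, 299}; by symmetry P[π(i) > π(i+1)] = 1/2.
By linearity: E[X] = 298 · (1/2) = (299 − 1) · (1/2) = 149 ≈ 149.00000.

E[X] = 149 = 149.00000.


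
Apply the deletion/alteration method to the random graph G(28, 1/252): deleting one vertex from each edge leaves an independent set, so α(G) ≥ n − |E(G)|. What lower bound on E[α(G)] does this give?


E[|E(G)|] = C(28, 2)·p = 378 · (1/252) = 3/2.
E[α(G)] ≥ n − E[|E(G)|] = 28 − 3/2 = 53/2.
Numerically: ≈ 26.500000.
(This is only a lower bound; the true E[α(G)] may be larger.)

E[α(G)] ≥ 53/2 ≈ 26.500000.
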